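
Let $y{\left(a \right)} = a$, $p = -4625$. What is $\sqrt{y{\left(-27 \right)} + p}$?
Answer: $2 i \sqrt{1163} \approx 68.206 i$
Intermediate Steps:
$\sqrt{y{\left(-27 \right)} + p} = \sqrt{-27 - 4625} = \sqrt{-4652} = 2 i \sqrt{1163}$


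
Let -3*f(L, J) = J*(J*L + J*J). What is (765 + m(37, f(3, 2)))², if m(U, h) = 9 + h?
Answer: 5299204/9 ≈ 5.8880e+5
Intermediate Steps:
f(L, J) = -J*(J² + J*L)/3 (f(L, J) = -J*(J*L + J*J)/3 = -J*(J*L + J²)/3 = -J*(J² + J*L)/3)
(765 + m(37, f(3, 2)))² = (765 + (9 + (⅓)*2²*(-1*2 - 1*3)))² = (765 + (9 + (⅓)*4*(-2 - 3)))² = (765 + (9 + (⅓)*4*(-5)))² = (765 + (9 - 20/3))² = (765 + 7/3)² = (2302/3)² = 5299204/9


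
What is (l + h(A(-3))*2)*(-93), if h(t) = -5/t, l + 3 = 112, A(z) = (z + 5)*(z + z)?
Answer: -20429/2 ≈ -10215.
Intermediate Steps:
A(z) = 2*z*(5 + z) (A(z) = (5 + z)*(2*z) = 2*z*(5 + z))
l = 109 (l = -3 + 112 = 109)
(l + h(A(-3))*2)*(-93) = (109 - 5*(-1/(6*(5 - 3)))*2)*(-93) = (109 - 5/(2*(-3)*2)*2)*(-93) = (109 - 5/(-12)*2)*(-93) = (109 - 5*(-1/12)*2)*(-93) = (109 + (5/12)*2)*(-93) = (109 + ⅚)*(-93) = (659/6)*(-93) = -20429/2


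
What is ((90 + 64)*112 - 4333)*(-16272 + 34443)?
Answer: 234678465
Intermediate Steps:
((90 + 64)*112 - 4333)*(-16272 + 34443) = (154*112 - 4333)*18171 = (17248 - 4333)*18171 = 12915*18171 = 234678465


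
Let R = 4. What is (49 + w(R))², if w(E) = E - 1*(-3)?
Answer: 3136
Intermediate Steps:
w(E) = 3 + E (w(E) = E + 3 = 3 + E)
(49 + w(R))² = (49 + (3 + 4))² = (49 + 7)² = 56² = 3136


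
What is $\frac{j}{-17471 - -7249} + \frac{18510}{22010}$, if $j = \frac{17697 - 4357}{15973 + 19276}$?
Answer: $\frac{333457109119}{396526963439} \approx 0.84094$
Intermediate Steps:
$j = \frac{13340}{35249} \approx 0.37845$
$\frac{j}{-17471 - -7249} + \frac{18510}{22010} = \frac{13340}{35249 \left(-17471 - -7249\right)} + \frac{18510}{22010} = \frac{13340}{35249 \left(-17471 + 7249\right)} + 18510 \cdot \frac{1}{22010} = \frac{13340}{35249 \left(-10222\right)} + \frac{1851}{2201} = \frac{13340}{35249} \left(- \frac{1}{10222}\right) + \frac{1851}{2201} = - \frac{6670}{180157639} + \frac{1851}{2201} = \frac{333457109119}{396526963439}$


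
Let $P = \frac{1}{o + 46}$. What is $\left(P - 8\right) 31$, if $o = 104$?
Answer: $- \frac{37169}{150} \approx -247.79$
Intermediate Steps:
$P = \frac{1}{150}$ ($P = \frac{1}{104 + 46} = \frac{1}{150} \approx 0.0066667$)
$\left(P - 8\right) 31 = \left(\frac{1}{150} - 8\right) 31 = \left(- \frac{1199}{150}\right) 31 = - \frac{37169}{150}$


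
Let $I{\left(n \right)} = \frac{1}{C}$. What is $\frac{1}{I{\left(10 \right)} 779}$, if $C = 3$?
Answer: $\frac{3}{779} \approx 0.0038511$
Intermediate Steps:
$I{\left(n \right)} = \frac{1}{3}$
$\frac{1}{I{\left(10 \right)} 779} = \frac{1}{\frac{1}{3} \cdot 779} = \frac{1}{\frac{779}{3}} = \frac{3}{779}$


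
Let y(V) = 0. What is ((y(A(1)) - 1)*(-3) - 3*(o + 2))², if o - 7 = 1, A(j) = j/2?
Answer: 729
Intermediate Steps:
A(j) = j/2 (A(j) = j*(½) = j/2)
o = 8 (o = 7 + 1 = 8)
((y(A(1)) - 1)*(-3) - 3*(o + 2))² = ((0 - 1)*(-3) - 3*(8 + 2))² = (-1*(-3) - 3*10)² = (3 - 30)² = (-27)² = 729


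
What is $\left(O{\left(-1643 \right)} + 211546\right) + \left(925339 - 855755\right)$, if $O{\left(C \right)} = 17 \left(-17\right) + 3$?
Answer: $280844$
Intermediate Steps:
$O{\left(C \right)} = -286$ ($O{\left(C \right)} = -289 + 3 = -286$)
$\left(O{\left(-1643 \right)} + 211546\right) + \left(925339 - 855755\right) = \left(-286 + 211546\right) + \left(925339 - 855755\right) = 211260 + 69584 = 280844$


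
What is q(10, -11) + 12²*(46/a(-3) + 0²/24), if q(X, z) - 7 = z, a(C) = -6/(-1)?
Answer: 1100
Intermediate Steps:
a(C) = 6 (a(C) = -6*(-1) = 6)
q(X, z) = 7 + z
q(10, -11) + 12²*(46/a(-3) + 0²/24) = (7 - 11) + 12²*(46/6 + 0²/24) = -4 + 144*(46*(⅙) + 0*(1/24)) = -4 + 144*(23/3 + 0) = -4 + 144*(23/3) = -4 + 1104 = 1100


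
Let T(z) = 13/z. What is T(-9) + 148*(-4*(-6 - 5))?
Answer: 58595/9 ≈ 6510.6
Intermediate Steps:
T(-9) + 148*(-4*(-6 - 5)) = 13/(-9) + 148*(-4*(-6 - 5)) = 13*(-⅑) + 148*(-4*(-11)) = -13/9 + 148*44 = -13/9 + 6512 = 58595/9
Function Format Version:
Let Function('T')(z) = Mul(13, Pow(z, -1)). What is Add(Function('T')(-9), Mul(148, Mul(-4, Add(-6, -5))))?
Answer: Rational(58595, 9) ≈ 6510.6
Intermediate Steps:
Add(Function('T')(-9), Mul(148, Mul(-4, Add(-6, -5)))) = Add(Mul(13, Pow(-9, -1)), Mul(148, Mul(-4, Add(-6, -5)))) = Add(Mul(13, Rational(-1, 9)), Mul(148, Mul(-4, -11))) = Add(Rational(-13, 9), Mul(148, 44)) = Add(Rational(-13, 9), 6512) = Rational(58595, 9)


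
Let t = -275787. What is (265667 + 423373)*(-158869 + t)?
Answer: -299495370240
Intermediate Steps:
(265667 + 423373)*(-158869 + t) = (265667 + 423373)*(-158869 - 275787) = 689040*(-434656) = -299495370240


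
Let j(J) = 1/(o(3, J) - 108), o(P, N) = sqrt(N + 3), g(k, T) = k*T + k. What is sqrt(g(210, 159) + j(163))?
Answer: sqrt(3628799 - 33600*sqrt(166))/sqrt(108 - sqrt(166)) ≈ 183.30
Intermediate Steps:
g(k, T) = k + T*k (g(k, T) = T*k + k = k + T*k)
o(P, N) = sqrt(3 + N)
j(J) = 1/(-108 + sqrt(3 + J)) (j(J) = 1/(sqrt(3 + J) - 108) = 1/(-108 + sqrt(3 + J)))
sqrt(g(210, 159) + j(163)) = sqrt(210*(1 + 159) + 1/(-108 + sqrt(3 + 163))) = sqrt(210*160 + 1/(-108 + sqrt(166))) = sqrt(33600 + 1/(-108 + sqrt(166)))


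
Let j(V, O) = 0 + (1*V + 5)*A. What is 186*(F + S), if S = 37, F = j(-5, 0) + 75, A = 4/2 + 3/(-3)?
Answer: 20832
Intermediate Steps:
A = 1 (A = 4*(1/2) + 3*(-1/3) = 2 - 1 = 1)
j(V, O) = 5 + V (j(V, O) = 0 + (1*V + 5)*1 = 0 + (V + 5)*1 = 0 + (5 + V)*1 = 0 + (5 + V) = 5 + V)
F = 75 (F = (5 - 5) + 75 = 0 + 75 = 75)
186*(F + S) = 186*(75 + 37) = 186*112 = 20832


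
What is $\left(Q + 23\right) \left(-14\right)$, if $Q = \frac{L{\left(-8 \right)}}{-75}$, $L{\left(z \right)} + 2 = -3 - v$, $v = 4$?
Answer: $- \frac{8092}{25} \approx -323.68$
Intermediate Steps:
$L{\left(z \right)} = -9$ ($L{\left(z \right)} = -2 - 7 = -9$)
$Q = \frac{3}{25}$ ($Q = - \frac{9}{-75} = \left(-9\right) \left(- \frac{1}{75}\right) = \frac{3}{25} \approx 0.12$)
$\left(Q + 23\right) \left(-14\right) = \left(\frac{3}{25} + 23\right) \left(-14\right) = \frac{578}{25} \left(-14\right) = - \frac{8092}{25}$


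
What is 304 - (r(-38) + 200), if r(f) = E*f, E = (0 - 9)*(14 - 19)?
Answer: 1814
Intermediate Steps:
E = 45 (E = -9*(-5) = 45)
r(f) = 45*f
304 - (r(-38) + 200) = 304 - (45*(-38) + 200) = 304 - (-1710 + 200) = 304 - 1*(-1510) = 304 + 1510 = 1814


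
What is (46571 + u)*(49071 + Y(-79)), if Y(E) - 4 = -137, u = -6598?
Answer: 1956198674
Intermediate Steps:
Y(E) = -133 (Y(E) = 4 - 137 = -133)
(46571 + u)*(49071 + Y(-79)) = (46571 - 6598)*(49071 - 133) = 39973*48938 = 1956198674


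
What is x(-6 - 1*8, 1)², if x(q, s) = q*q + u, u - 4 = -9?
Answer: 36481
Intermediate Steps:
u = -5 (u = 4 - 9 = -5)
x(q, s) = -5 + q² (x(q, s) = q*q - 5 = q² - 5 = -5 + q²)
x(-6 - 1*8, 1)² = (-5 + (-6 - 1*8)²)² = (-5 + (-6 - 8)²)² = (-5 + (-14)²)² = (-5 + 196)² = 191² = 36481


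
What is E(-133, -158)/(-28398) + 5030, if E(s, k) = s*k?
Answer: 71410463/14199 ≈ 5029.3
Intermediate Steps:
E(s, k) = k*s
E(-133, -158)/(-28398) + 5030 = -158*(-133)/(-28398) + 5030 = 21014*(-1/28398) + 5030 = -10507/14199 + 5030 = 71410463/14199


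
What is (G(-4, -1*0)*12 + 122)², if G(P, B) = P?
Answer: 5476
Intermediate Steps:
(G(-4, -1*0)*12 + 122)² = (-4*12 + 122)² = (-48 + 122)² = 74² = 5476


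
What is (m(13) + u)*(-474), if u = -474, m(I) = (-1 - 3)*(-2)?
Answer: 220884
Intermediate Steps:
m(I) = 8 (m(I) = -4*(-2) = 8)
(m(13) + u)*(-474) = (8 - 474)*(-474) = -466*(-474) = 220884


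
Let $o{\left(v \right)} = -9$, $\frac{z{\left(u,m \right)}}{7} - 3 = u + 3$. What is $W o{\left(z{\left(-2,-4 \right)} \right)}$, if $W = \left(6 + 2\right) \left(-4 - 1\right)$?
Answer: $360$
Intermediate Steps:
$z{\left(u,m \right)} = 42 + 7 u$ ($z{\left(u,m \right)} = 21 + 7 \left(u + 3\right) = 21 + 7 \left(3 + u\right) = 21 + \left(21 + 7 u\right) = 42 + 7 u$)
$W = -40$ ($W = 8 \left(-5\right) = -40$)
$W o{\left(z{\left(-2,-4 \right)} \right)} = \left(-40\right) \left(-9\right) = 360$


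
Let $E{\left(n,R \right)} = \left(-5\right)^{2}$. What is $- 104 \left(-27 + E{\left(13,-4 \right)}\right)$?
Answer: $208$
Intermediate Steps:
$E{\left(n,R \right)} = 25$
$- 104 \left(-27 + E{\left(13,-4 \right)}\right) = - 104 \left(-27 + 25\right) = \left(-104\right) \left(-2\right) = 208$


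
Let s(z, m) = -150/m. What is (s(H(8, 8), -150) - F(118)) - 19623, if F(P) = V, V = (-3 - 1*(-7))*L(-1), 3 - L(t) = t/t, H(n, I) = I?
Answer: -19630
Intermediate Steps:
L(t) = 2 (L(t) = 3 - t/t = 3 - 1*1 = 3 - 1 = 2)
V = 8 (V = (-3 - 1*(-7))*2 = (-3 + 7)*2 = 4*2 = 8)
F(P) = 8
(s(H(8, 8), -150) - F(118)) - 19623 = (-150/(-150) - 1*8) - 19623 = (-150*(-1/150) - 8) - 19623 = (1 - 8) - 19623 = -7 - 19623 = -19630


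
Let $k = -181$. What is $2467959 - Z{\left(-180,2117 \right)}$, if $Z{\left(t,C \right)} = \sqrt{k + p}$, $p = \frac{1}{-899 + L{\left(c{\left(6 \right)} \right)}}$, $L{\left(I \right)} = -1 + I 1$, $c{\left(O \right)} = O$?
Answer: $2467959 - \frac{i \sqrt{144662610}}{894} \approx 2.468 \cdot 10^{6} - 13.454 i$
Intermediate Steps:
$L{\left(I \right)} = -1 + I$
$p = - \frac{1}{894}$ ($p = \frac{1}{-899 + \left(-1 + 6\right)} = \frac{1}{-899 + 5} = \frac{1}{-894} = - \frac{1}{894} \approx -0.0011186$)
$Z{\left(t,C \right)} = \frac{i \sqrt{144662610}}{894}$ ($Z{\left(t,C \right)} = \sqrt{-181 - \frac{1}{894}} = \sqrt{- \frac{161815}{894}} = \frac{i \sqrt{144662610}}{894}$)
$2467959 - Z{\left(-180,2117 \right)} = 2467959 - \frac{i \sqrt{144662610}}{894}$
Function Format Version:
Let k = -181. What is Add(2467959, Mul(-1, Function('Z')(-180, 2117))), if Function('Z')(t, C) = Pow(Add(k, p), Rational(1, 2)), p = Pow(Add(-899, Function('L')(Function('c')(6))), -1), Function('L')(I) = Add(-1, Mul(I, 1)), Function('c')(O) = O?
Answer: Add(2467959, Mul(Rational(-1, 894), I, Pow(144662610, Rational(1, 2)))) ≈ Add(2.4680e+6, Mul(-13.454, I))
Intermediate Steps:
Function('L')(I) = Add(-1, I)
p = Rational(-1, 894) (p = Pow(Add(-899, Add(-1, 6)), -1) = Pow(Add(-899, 5), -1) = Pow(-894, -1) = Rational(-1, 894) ≈ -0.0011186)
Function('Z')(t, C) = Mul(Rational(1, 894), I, Pow(144662610, Rational(1, 2))) (Function('Z')(t, C) = Pow(Add(-181, Rational(-1, 894)), Rational(1, 2)) = Pow(Rational(-161815, 894), Rational(1, 2)) = Mul(Rational(1, 894), I, Pow(144662610, Rational(1, 2))))
Add(2467959, Mul(-1, Function('Z')(-180, 2117))) = Add(2467959, Mul(-1, Mul(Rational(1, 894), I, Pow(144662610, Rational(1, 2))))) = Add(2467959, Mul(Rational(-1, 894), I, Pow(144662610, Rational(1, 2))))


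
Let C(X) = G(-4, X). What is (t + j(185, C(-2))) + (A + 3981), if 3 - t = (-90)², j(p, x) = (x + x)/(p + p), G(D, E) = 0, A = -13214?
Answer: -17330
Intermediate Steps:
C(X) = 0
j(p, x) = x/p (j(p, x) = (2*x)/((2*p)) = (2*x)*(1/(2*p)) = x/p)
t = -8097 (t = 3 - 1*(-90)² = 3 - 1*8100 = 3 - 8100 = -8097)
(t + j(185, C(-2))) + (A + 3981) = (-8097 + 0/185) + (-13214 + 3981) = (-8097 + 0*(1/185)) - 9233 = (-8097 + 0) - 9233 = -8097 - 9233 = -17330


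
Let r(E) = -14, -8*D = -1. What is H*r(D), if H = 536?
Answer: -7504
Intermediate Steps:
D = ⅛ (D = -⅛*(-1) = ⅛ ≈ 0.12500)
H*r(D) = 536*(-14) = -7504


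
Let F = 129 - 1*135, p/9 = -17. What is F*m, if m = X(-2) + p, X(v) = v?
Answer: 930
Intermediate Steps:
p = -153 (p = 9*(-17) = -153)
F = -6 (F = 129 - 135 = -6)
m = -155 (m = -2 - 153 = -155)
F*m = -6*(-155) = 930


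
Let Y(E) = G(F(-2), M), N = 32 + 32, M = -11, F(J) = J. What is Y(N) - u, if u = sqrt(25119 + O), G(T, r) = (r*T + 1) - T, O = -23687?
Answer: 25 - 2*sqrt(358) ≈ -12.842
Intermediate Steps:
N = 64
G(T, r) = 1 - T + T*r (G(T, r) = (T*r + 1) - T = (1 + T*r) - T = 1 - T + T*r)
Y(E) = 25 (Y(E) = 1 - 1*(-2) - 2*(-11) = 1 + 2 + 22 = 25)
u = 2*sqrt(358) (u = sqrt(25119 - 23687) = sqrt(1432) = 2*sqrt(358) ≈ 37.842)
Y(N) - u = 25 - 2*sqrt(358)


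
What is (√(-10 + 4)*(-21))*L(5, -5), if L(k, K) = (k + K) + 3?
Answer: -63*I*√6 ≈ -154.32*I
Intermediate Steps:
L(k, K) = 3 + K + k (L(k, K) = (K + k) + 3 = 3 + K + k)
(√(-10 + 4)*(-21))*L(5, -5) = (√(-10 + 4)*(-21))*(3 - 5 + 5) = (√(-6)*(-21))*3 = ((I*√6)*(-21))*3 = -21*I*√6*3 = -63*I*√6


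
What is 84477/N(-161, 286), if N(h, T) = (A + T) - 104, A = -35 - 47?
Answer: 84477/100 ≈ 844.77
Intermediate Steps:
A = -82
N(h, T) = -186 + T (N(h, T) = (-82 + T) - 104 = -186 + T)
84477/N(-161, 286) = 84477/(-186 + 286) = 84477/100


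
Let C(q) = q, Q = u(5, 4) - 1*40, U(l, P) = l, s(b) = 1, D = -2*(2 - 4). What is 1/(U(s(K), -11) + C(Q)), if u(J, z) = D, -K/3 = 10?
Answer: -1/35 ≈ -0.028571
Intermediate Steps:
K = -30 (K = -3*10 = -30)
D = 4 (D = -2*(-2) = 4)
u(J, z) = 4
Q = -36 (Q = 4 - 1*40 = 4 - 40 = -36)
1/(U(s(K), -11) + C(Q)) = 1/(1 - 36) = 1/(-35) = -1/35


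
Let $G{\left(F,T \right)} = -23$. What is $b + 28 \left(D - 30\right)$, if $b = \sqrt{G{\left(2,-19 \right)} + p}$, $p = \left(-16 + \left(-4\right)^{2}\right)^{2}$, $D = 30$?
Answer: $i \sqrt{23} \approx 4.7958 i$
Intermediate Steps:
$p = 0$ ($p = \left(-16 + 16\right)^{2} = 0^{2} = 0$)
$b = i \sqrt{23}$ ($b = \sqrt{-23 + 0} = \sqrt{-23} = i \sqrt{23} \approx 4.7958 i$)
$b + 28 \left(D - 30\right) = i \sqrt{23} + 28 \left(30 - 30\right) = i \sqrt{23} + 28 \cdot 0 = i \sqrt{23} + 0 = i \sqrt{23}$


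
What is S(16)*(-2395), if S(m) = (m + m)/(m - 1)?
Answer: -15328/3 ≈ -5109.3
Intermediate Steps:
S(m) = 2*m/(-1 + m) (S(m) = (2*m)/(-1 + m) = 2*m/(-1 + m))
S(16)*(-2395) = (2*16/(-1 + 16))*(-2395) = (2*16/15)*(-2395) = (2*16*(1/15))*(-2395) = (32/15)*(-2395) = -15328/3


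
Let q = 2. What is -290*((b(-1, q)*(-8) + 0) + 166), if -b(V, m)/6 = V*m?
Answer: -20300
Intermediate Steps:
b(V, m) = -6*V*m
-290*((b(-1, q)*(-8) + 0) + 166) = -290*((-6*(-1)*2*(-8) + 0) + 166) = -290*((12*(-8) + 0) + 166) = -290*((-96 + 0) + 166) = -290*(-96 + 166) = -290*70 = -20300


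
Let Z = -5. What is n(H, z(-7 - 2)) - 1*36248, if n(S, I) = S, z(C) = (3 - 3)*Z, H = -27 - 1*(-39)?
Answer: -36236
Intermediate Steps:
H = 12 (H = -27 + 39 = 12)
z(C) = 0 (z(C) = (3 - 3)*(-5) = 0*(-5) = 0)
n(H, z(-7 - 2)) - 1*36248 = 12 - 1*36248 = 12 - 36248 = -36236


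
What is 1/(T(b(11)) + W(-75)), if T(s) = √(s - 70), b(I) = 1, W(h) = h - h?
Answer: -I*√69/69 ≈ -0.12039*I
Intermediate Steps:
W(h) = 0
T(s) = √(-70 + s)
1/(T(b(11)) + W(-75)) = 1/(√(-70 + 1) + 0) = 1/(√(-69) + 0) = 1/(I*√69 + 0) = 1/(I*√69) = -I*√69/69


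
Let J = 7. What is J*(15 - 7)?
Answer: 56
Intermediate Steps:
J*(15 - 7) = 7*(15 - 7) = 7*8 = 56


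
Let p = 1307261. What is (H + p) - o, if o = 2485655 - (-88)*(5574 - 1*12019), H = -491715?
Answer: -1102949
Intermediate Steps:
o = 1918495 (o = 2485655 - (-88)*(5574 - 12019) = 2485655 - (-88)*(-6445) = 2485655 - 1*567160 = 2485655 - 567160 = 1918495)
(H + p) - o = (-491715 + 1307261) - 1*1918495 = 815546 - 1918495 = -1102949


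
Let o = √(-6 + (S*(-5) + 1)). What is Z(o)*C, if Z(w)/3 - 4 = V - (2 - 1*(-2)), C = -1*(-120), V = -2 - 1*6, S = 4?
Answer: -2880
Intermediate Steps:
V = -8 (V = -2 - 6 = -8)
C = 120
o = 5*I (o = √(-6 + (4*(-5) + 1)) = √(-6 + (-20 + 1)) = √(-6 - 19) = √(-25) = 5*I ≈ 5.0*I)
Z(w) = -24 (Z(w) = 12 + 3*(-8 - (2 - 1*(-2))) = 12 + 3*(-8 - (2 + 2)) = 12 + 3*(-8 - 1*4) = 12 + 3*(-8 - 4) = 12 + 3*(-12) = 12 - 36 = -24)
Z(o)*C = -24*120 = -2880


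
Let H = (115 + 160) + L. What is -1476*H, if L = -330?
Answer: 81180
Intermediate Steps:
H = -55 (H = (115 + 160) - 330 = 275 - 330 = -55)
-1476*H = -1476*(-55) = 81180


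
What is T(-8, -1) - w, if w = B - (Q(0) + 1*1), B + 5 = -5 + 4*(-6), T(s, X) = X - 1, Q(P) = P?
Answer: 33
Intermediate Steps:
T(s, X) = -1 + X
B = -34 (B = -5 + (-5 + 4*(-6)) = -5 + (-5 - 24) = -5 - 29 = -34)
w = -35 (w = -34 - (0 + 1*1) = -34 - (0 + 1) = -34 - 1*1 = -34 - 1 = -35)
T(-8, -1) - w = (-1 - 1) - 1*(-35) = -2 + 35 = 33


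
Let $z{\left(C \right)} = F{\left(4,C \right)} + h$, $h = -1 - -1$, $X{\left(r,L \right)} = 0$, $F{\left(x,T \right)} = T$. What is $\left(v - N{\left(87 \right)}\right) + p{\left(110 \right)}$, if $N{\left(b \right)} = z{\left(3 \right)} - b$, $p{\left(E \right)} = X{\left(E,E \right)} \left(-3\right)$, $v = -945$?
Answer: $-861$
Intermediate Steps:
$p{\left(E \right)} = 0$ ($p{\left(E \right)} = 0 \left(-3\right) = 0$)
$h = 0$ ($h = -1 + 1 = 0$)
$z{\left(C \right)} = C$ ($z{\left(C \right)} = C + 0 = C$)
$N{\left(b \right)} = 3 - b$
$\left(v - N{\left(87 \right)}\right) + p{\left(110 \right)} = \left(-945 - \left(3 - 87\right)\right) + 0 = \left(-945 - -84\right) + 0 = \left(-945 + 84\right) + 0 = -861 + 0 = -861$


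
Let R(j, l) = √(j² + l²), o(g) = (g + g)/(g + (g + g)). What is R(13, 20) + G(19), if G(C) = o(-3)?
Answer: ⅔ + √569 ≈ 24.520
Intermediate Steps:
o(g) = ⅔ (o(g) = (2*g)/(g + 2*g) = (2*g)/((3*g)) = (2*g)*(1/(3*g)) = ⅔)
G(C) = ⅔
R(13, 20) + G(19) = √(13² + 20²) + ⅔ = √(169 + 400) + ⅔ = √569 + ⅔ = ⅔ + √569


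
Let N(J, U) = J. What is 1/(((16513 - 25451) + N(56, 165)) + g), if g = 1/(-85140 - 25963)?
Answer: -111103/986816847 ≈ -0.00011259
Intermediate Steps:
g = -1/111103 (g = 1/(-111103) = -1/111103 ≈ -9.0007e-6)
1/(((16513 - 25451) + N(56, 165)) + g) = 1/(((16513 - 25451) + 56) - 1/111103) = 1/((-8938 + 56) - 1/111103) = 1/(-8882 - 1/111103) = 1/(-986816847/111103) = -111103/986816847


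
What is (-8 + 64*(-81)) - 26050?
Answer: -31242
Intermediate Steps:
(-8 + 64*(-81)) - 26050 = (-8 - 5184) - 26050 = -5192 - 26050 = -31242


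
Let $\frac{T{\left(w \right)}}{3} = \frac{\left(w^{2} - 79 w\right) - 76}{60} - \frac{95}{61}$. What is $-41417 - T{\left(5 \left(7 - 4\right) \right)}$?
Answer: $- \frac{12614961}{305} \approx -41361.0$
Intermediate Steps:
$T{\left(w \right)} = - \frac{2584}{305} - \frac{79 w}{20} + \frac{w^{2}}{20}$ ($T{\left(w \right)} = 3 \left(\frac{\left(w^{2} - 79 w\right) - 76}{60} - \frac{95}{61}\right) = 3 \left(\left(-76 + w^{2} - 79 w\right) \frac{1}{60} - \frac{95}{61}\right) = 3 \left(\left(- \frac{19}{15} - \frac{79 w}{60} + \frac{w^{2}}{60}\right) - \frac{95}{61}\right) = 3 \left(- \frac{2584}{915} - \frac{79 w}{60} + \frac{w^{2}}{60}\right) = - \frac{2584}{305} - \frac{79 w}{20} + \frac{w^{2}}{20}$)
$-41417 - T{\left(5 \left(7 - 4\right) \right)} = -41417 - \left(- \frac{2584}{305} - \frac{79 \cdot 5 \left(7 - 4\right)}{20} + \frac{\left(5 \left(7 - 4\right)\right)^{2}}{20}\right) = -41417 - \left(- \frac{2584}{305} - \frac{79 \cdot 5 \cdot 3}{20} + \frac{\left(5 \cdot 3\right)^{2}}{20}\right) = -41417 - \left(- \frac{2584}{305} - \frac{237}{4} + \frac{15^{2}}{20}\right) = -41417 - \left(- \frac{2584}{305} - \frac{237}{4} + \frac{1}{20} \cdot 225\right) = -41417 - \left(- \frac{2584}{305} - \frac{237}{4} + \frac{45}{4}\right) = -41417 - - \frac{17224}{305} = -41417 + \frac{17224}{305} = - \frac{12614961}{305}$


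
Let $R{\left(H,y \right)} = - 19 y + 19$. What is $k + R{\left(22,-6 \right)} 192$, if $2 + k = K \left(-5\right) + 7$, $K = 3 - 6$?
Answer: $25556$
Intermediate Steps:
$K = -3$ ($K = 3 - 6 = -3$)
$k = 20$ ($k = -2 + \left(\left(-3\right) \left(-5\right) + 7\right) = -2 + \left(15 + 7\right) = -2 + 22 = 20$)
$R{\left(H,y \right)} = 19 - 19 y$
$k + R{\left(22,-6 \right)} 192 = 20 + \left(19 - -114\right) 192 = 20 + \left(19 + 114\right) 192 = 20 + 133 \cdot 192 = 20 + 25536 = 25556$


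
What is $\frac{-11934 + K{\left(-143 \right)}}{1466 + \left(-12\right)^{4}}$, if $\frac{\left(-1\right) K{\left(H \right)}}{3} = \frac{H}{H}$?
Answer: $- \frac{11937}{22202} \approx -0.53765$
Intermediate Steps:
$K{\left(H \right)} = -3$ ($K{\left(H \right)} = - 3 \frac{H}{H} = \left(-3\right) 1 = -3$)
$\frac{-11934 + K{\left(-143 \right)}}{1466 + \left(-12\right)^{4}} = \frac{-11934 - 3}{1466 + \left(-12\right)^{4}} = - \frac{11937}{1466 + 20736} = - \frac{11937}{22202}$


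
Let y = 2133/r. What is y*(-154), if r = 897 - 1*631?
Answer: -23463/19 ≈ -1234.9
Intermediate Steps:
r = 266 (r = 897 - 631 = 266)
y = 2133/266 ≈ 8.0188
y*(-154) = (2133/266)*(-154) = -23463/19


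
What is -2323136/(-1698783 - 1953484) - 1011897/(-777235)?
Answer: 5501340629459/2838669741745 ≈ 1.9380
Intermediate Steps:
-2323136/(-1698783 - 1953484) - 1011897/(-777235) = -2323136/(-3652267) - 1011897*(-1/777235) = -2323136*(-1/3652267) + 1011897/777235 = 2323136/3652267 + 1011897/777235 = 5501340629459/2838669741745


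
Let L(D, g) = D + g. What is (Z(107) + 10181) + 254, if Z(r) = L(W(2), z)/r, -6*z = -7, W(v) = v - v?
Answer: 6699277/642 ≈ 10435.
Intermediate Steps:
W(v) = 0
z = 7/6 (z = -⅙*(-7) = 7/6 ≈ 1.1667)
Z(r) = 7/(6*r) (Z(r) = (0 + 7/6)/r = 7/(6*r))
(Z(107) + 10181) + 254 = ((7/6)/107 + 10181) + 254 = ((7/6)*(1/107) + 10181) + 254 = (7/642 + 10181) + 254 = 6536209/642 + 254 = 6699277/642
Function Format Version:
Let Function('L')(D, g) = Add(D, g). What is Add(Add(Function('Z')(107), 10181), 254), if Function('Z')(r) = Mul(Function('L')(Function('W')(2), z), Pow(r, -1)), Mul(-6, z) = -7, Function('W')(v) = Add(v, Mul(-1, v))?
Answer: Rational(6699277, 642) ≈ 10435.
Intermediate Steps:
Function('W')(v) = 0
z = Rational(7, 6) (z = Mul(Rational(-1, 6), -7) = Rational(7, 6) ≈ 1.1667)
Function('Z')(r) = Mul(Rational(7, 6), Pow(r, -1)) (Function('Z')(r) = Mul(Add(0, Rational(7, 6)), Pow(r, -1)) = Mul(Rational(7, 6), Pow(r, -1)))
Add(Add(Function('Z')(107), 10181), 254) = Add(Add(Mul(Rational(7, 6), Pow(107, -1)), 10181), 254) = Add(Add(Mul(Rational(7, 6), Rational(1, 107)), 10181), 254) = Add(Add(Rational(7, 642), 10181), 254) = Add(Rational(6536209, 642), 254) = Rational(6699277, 642)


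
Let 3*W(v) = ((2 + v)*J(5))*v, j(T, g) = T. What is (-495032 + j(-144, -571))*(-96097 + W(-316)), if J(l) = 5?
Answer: -102911932904/3 ≈ -3.4304e+10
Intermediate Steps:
W(v) = v*(10 + 5*v)/3 (W(v) = (((2 + v)*5)*v)/3 = ((10 + 5*v)*v)/3 = (v*(10 + 5*v))/3 = v*(10 + 5*v)/3)
(-495032 + j(-144, -571))*(-96097 + W(-316)) = (-495032 - 144)*(-96097 + (5/3)*(-316)*(2 - 316)) = -495176*(-96097 + (5/3)*(-316)*(-314)) = -495176*(-96097 + 496120/3) = -495176*207829/3 = -102911932904/3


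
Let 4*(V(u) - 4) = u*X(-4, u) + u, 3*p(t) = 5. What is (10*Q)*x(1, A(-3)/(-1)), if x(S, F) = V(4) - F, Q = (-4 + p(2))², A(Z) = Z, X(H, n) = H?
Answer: -980/9 ≈ -108.89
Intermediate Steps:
p(t) = 5/3 (p(t) = (⅓)*5 = 5/3)
V(u) = 4 - 3*u/4 (V(u) = 4 + (u*(-4) + u)/4 = 4 + (-4*u + u)/4 = 4 + (-3*u)/4 = 4 - 3*u/4)
Q = 49/9 (Q = (-4 + 5/3)² = (-7/3)² = 49/9 ≈ 5.4444)
x(S, F) = 1 - F (x(S, F) = (4 - ¾*4) - F = (4 - 3) - F = 1 - F)
(10*Q)*x(1, A(-3)/(-1)) = (10*(49/9))*(1 - (-3)/(-1)) = 490*(1 - (-3)*(-1))/9 = 490*(1 - 1*3)/9 = 490*(1 - 3)/9 = (490/9)*(-2) = -980/9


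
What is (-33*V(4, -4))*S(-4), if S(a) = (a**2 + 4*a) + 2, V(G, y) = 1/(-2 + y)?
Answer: 11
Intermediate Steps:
S(a) = 2 + a**2 + 4*a
(-33*V(4, -4))*S(-4) = (-33/(-2 - 4))*(2 + (-4)**2 + 4*(-4)) = (-33/(-6))*(2 + 16 - 16) = -33*(-1/6)*2 = (11/2)*2 = 11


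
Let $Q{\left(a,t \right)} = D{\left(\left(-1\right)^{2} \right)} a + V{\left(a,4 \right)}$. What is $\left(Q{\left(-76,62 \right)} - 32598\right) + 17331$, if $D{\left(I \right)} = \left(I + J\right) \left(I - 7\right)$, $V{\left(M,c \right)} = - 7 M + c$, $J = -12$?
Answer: $-19747$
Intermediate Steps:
$V{\left(M,c \right)} = c - 7 M$
$D{\left(I \right)} = \left(-12 + I\right) \left(-7 + I\right)$ ($D{\left(I \right)} = \left(I - 12\right) \left(I - 7\right) = \left(-12 + I\right) \left(-7 + I\right)$)
$Q{\left(a,t \right)} = 4 + 59 a$ ($Q{\left(a,t \right)} = \left(84 + \left(\left(-1\right)^{2}\right)^{2} - 19 \left(-1\right)^{2}\right) a - \left(-4 + 7 a\right) = \left(84 + 1^{2} - 19\right) a - \left(-4 + 7 a\right) = \left(84 + 1 - 19\right) a - \left(-4 + 7 a\right) = 66 a - \left(-4 + 7 a\right) = 4 + 59 a$)
$\left(Q{\left(-76,62 \right)} - 32598\right) + 17331 = \left(\left(4 + 59 \left(-76\right)\right) - 32598\right) + 17331 = \left(\left(4 - 4484\right) - 32598\right) + 17331 = \left(-4480 - 32598\right) + 17331 = -37078 + 17331 = -19747$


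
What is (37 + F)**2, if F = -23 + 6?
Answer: 400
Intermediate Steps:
F = -17
(37 + F)**2 = (37 - 17)**2 = 20**2 = 400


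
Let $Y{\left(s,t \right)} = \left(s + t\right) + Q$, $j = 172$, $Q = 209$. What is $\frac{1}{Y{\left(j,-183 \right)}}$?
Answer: $\frac{1}{198} \approx 0.0050505$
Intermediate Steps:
$Y{\left(s,t \right)} = 209 + s + t$ ($Y{\left(s,t \right)} = \left(s + t\right) + 209 = 209 + s + t$)
$\frac{1}{Y{\left(j,-183 \right)}} = \frac{1}{209 + 172 - 183} = \frac{1}{198}$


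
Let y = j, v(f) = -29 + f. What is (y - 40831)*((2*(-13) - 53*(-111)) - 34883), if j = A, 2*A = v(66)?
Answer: 1184623625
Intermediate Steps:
A = 37/2 (A = (-29 + 66)/2 = (1/2)*37 = 37/2 ≈ 18.500)
j = 37/2 ≈ 18.500
y = 37/2 ≈ 18.500
(y - 40831)*((2*(-13) - 53*(-111)) - 34883) = (37/2 - 40831)*((2*(-13) - 53*(-111)) - 34883) = -81625*((-26 + 5883) - 34883)/2 = -81625*(5857 - 34883)/2 = -81625/2*(-29026) = 1184623625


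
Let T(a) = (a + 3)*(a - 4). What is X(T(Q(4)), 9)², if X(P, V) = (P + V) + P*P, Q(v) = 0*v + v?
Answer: 81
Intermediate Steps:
Q(v) = v (Q(v) = 0 + v = v)
T(a) = (-4 + a)*(3 + a) (T(a) = (3 + a)*(-4 + a) = (-4 + a)*(3 + a))
X(P, V) = P + V + P² (X(P, V) = (P + V) + P² = P + V + P²)
X(T(Q(4)), 9)² = ((-12 + 4² - 1*4) + 9 + (-12 + 4² - 1*4)²)² = ((-12 + 16 - 4) + 9 + (-12 + 16 - 4)²)² = (0 + 9 + 0²)² = (0 + 9 + 0)² = 9² = 81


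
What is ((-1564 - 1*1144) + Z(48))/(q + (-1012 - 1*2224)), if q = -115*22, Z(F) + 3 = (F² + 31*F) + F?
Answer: -1129/5766 ≈ -0.19580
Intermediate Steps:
Z(F) = -3 + F² + 32*F (Z(F) = -3 + ((F² + 31*F) + F) = -3 + (F² + 32*F) = -3 + F² + 32*F)
q = -2530
((-1564 - 1*1144) + Z(48))/(q + (-1012 - 1*2224)) = ((-1564 - 1*1144) + (-3 + 48² + 32*48))/(-2530 + (-1012 - 1*2224)) = ((-1564 - 1144) + (-3 + 2304 + 1536))/(-2530 + (-1012 - 2224)) = (-2708 + 3837)/(-2530 - 3236) = 1129/(-5766) = 1129*(-1/5766) = -1129/5766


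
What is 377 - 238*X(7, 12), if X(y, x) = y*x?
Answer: -19615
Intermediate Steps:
X(y, x) = x*y
377 - 238*X(7, 12) = 377 - 2856*7 = 377 - 238*84 = 377 - 19992 = -19615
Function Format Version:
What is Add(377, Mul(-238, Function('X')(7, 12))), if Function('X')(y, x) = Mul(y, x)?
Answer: -19615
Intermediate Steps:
Function('X')(y, x) = Mul(x, y)
Add(377, Mul(-238, Function('X')(7, 12))) = Add(377, Mul(-238, Mul(12, 7))) = Add(377, Mul(-238, 84)) = Add(377, -19992) = -19615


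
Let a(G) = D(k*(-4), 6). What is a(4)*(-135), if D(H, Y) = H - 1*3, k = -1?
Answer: -135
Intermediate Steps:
D(H, Y) = -3 + H (D(H, Y) = H - 3 = -3 + H)
a(G) = 1 (a(G) = -3 - 1*(-4) = -3 + 4 = 1)
a(4)*(-135) = 1*(-135) = -135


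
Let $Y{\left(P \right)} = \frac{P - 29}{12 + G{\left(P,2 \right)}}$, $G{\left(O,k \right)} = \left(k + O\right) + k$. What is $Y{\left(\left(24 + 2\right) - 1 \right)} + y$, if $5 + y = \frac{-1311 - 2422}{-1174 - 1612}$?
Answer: $- \frac{429221}{114226} \approx -3.7576$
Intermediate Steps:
$G{\left(O,k \right)} = O + 2 k$ ($G{\left(O,k \right)} = \left(O + k\right) + k = O + 2 k$)
$Y{\left(P \right)} = \frac{-29 + P}{16 + P}$ ($Y{\left(P \right)} = \frac{P - 29}{12 + \left(P + 2 \cdot 2\right)} = \frac{-29 + P}{12 + \left(P + 4\right)} = \frac{-29 + P}{12 + \left(4 + P\right)} = \frac{-29 + P}{16 + P}$)
$y = - \frac{10197}{2786}$ ($y = -5 + \frac{-1311 - 2422}{-1174 - 1612} = -5 - \frac{3733}{-2786} = -5 - - \frac{3733}{2786} = -5 + \frac{3733}{2786} = - \frac{10197}{2786} \approx -3.6601$)
$Y{\left(\left(24 + 2\right) - 1 \right)} + y = \frac{-29 + \left(\left(24 + 2\right) - 1\right)}{16 + \left(\left(24 + 2\right) - 1\right)} - \frac{10197}{2786} = \frac{-29 + \left(26 - 1\right)}{16 + \left(26 - 1\right)} - \frac{10197}{2786} = \frac{-29 + 25}{16 + 25} - \frac{10197}{2786} = \frac{1}{41} \left(-4\right) - \frac{10197}{2786} = - \frac{4}{41} - \frac{10197}{2786} = - \frac{429221}{114226}$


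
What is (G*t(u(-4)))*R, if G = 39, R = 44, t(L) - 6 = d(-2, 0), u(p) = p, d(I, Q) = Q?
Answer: 10296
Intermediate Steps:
t(L) = 6 (t(L) = 6 + 0 = 6)
(G*t(u(-4)))*R = (39*6)*44 = 234*44 = 10296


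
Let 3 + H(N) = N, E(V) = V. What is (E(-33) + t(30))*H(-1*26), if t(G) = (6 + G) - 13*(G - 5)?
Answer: 9338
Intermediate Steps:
H(N) = -3 + N
t(G) = 71 - 12*G (t(G) = (6 + G) - 13*(-5 + G) = (6 + G) + (65 - 13*G) = 71 - 12*G)
(E(-33) + t(30))*H(-1*26) = (-33 + (71 - 12*30))*(-3 - 1*26) = (-33 + (71 - 360))*(-3 - 26) = (-33 - 289)*(-29) = -322*(-29) = 9338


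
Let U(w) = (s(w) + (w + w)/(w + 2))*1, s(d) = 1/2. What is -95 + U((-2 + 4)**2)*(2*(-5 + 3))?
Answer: -307/3 ≈ -102.33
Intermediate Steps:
s(d) = 1/2 (s(d) = 1*(1/2) = 1/2)
U(w) = 1/2 + 2*w/(2 + w) (U(w) = (1/2 + (w + w)/(w + 2))*1 = (1/2 + (2*w)/(2 + w))*1 = (1/2 + 2*w/(2 + w))*1 = 1/2 + 2*w/(2 + w))
-95 + U((-2 + 4)**2)*(2*(-5 + 3)) = -95 + ((2 + 5*(-2 + 4)**2)/(2*(2 + (-2 + 4)**2)))*(2*(-5 + 3)) = -95 + ((2 + 5*2**2)/(2*(2 + 2**2)))*(2*(-2)) = -95 + ((2 + 5*4)/(2*(2 + 4)))*(-4) = -95 + ((1/2)*(2 + 20)/6)*(-4) = -95 + ((1/2)*(1/6)*22)*(-4) = -95 + (11/6)*(-4) = -95 - 22/3 = -307/3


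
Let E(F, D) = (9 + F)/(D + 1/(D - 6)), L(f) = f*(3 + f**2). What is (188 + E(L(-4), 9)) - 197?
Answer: -453/28 ≈ -16.179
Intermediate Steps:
E(F, D) = (9 + F)/(D + 1/(-6 + D))
(188 + E(L(-4), 9)) - 197 = (188 + (-54 - (-24)*(3 + (-4)**2) + 9*9 + 9*(-4*(3 + (-4)**2)))/(1 + 9**2 - 6*9)) - 197 = (188 + (-54 - (-24)*(3 + 16) + 81 + 9*(-4*(3 + 16)))/(1 + 81 - 54)) - 197 = (188 + (-54 - (-24)*19 + 81 + 9*(-4*19))/28) - 197 = (188 + (-54 - 6*(-76) + 81 + 9*(-76))/28) - 197 = (188 + (-54 + 456 + 81 - 684)/28) - 197 = (188 + (1/28)*(-201)) - 197 = (188 - 201/28) - 197 = 5063/28 - 197 = -453/28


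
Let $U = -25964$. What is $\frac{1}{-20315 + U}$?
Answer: $- \frac{1}{46279} \approx -2.1608 \cdot 10^{-5}$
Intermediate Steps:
$\frac{1}{-20315 + U} = \frac{1}{-20315 - 25964} = \frac{1}{-46279} = - \frac{1}{46279}$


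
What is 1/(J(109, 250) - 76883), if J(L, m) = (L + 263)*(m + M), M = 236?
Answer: 1/103909 ≈ 9.6238e-6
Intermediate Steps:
J(L, m) = (236 + m)*(263 + L) (J(L, m) = (L + 263)*(m + 236) = (263 + L)*(236 + m) = (236 + m)*(263 + L))
1/(J(109, 250) - 76883) = 1/((62068 + 236*109 + 263*250 + 109*250) - 76883) = 1/((62068 + 25724 + 65750 + 27250) - 76883) = 1/(180792 - 76883) = 1/103909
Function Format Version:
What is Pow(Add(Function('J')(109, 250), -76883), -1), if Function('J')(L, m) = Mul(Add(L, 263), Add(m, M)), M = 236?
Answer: Rational(1, 103909) ≈ 9.6238e-6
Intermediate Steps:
Function('J')(L, m) = Mul(Add(236, m), Add(263, L)) (Function('J')(L, m) = Mul(Add(L, 263), Add(m, 236)) = Mul(Add(263, L), Add(236, m)) = Mul(Add(236, m), Add(263, L)))
Pow(Add(Function('J')(109, 250), -76883), -1) = Pow(Add(Add(62068, Mul(236, 109), Mul(263, 250), Mul(109, 250)), -76883), -1) = Pow(Add(Add(62068, 25724, 65750, 27250), -76883), -1) = Pow(Add(180792, -76883), -1) = Pow(103909, -1) = Rational(1, 103909)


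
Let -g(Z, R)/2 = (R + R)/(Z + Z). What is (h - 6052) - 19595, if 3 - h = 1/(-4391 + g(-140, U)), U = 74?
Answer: -3940149277/153648 ≈ -25644.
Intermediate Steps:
g(Z, R) = -2*R/Z (g(Z, R) = -2*(R + R)/(Z + Z) = -2*2*R/(2*Z) = -2*2*R*1/(2*Z) = -2*R/Z)
h = 460979/153648 (h = 3 - 1/(-4391 - 2*74/(-140)) = 3 - 1/(-4391 - 2*74*(-1/140)) = 3 - 1/(-4391 + 37/35) = 3 - 1/(-153648/35) = 3 - 1*(-35/153648) = 3 + 35/153648 = 460979/153648 ≈ 3.0002)
(h - 6052) - 19595 = (460979/153648 - 6052) - 19595 = -929416717/153648 - 19595 = -3940149277/153648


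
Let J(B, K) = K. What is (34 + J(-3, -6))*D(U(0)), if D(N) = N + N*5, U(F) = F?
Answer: 0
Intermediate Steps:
D(N) = 6*N (D(N) = N + 5*N = 6*N)
(34 + J(-3, -6))*D(U(0)) = (34 - 6)*(6*0) = 28*0 = 0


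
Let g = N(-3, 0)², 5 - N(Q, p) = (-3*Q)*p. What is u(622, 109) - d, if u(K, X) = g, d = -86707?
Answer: 86732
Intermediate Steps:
N(Q, p) = 5 + 3*Q*p (N(Q, p) = 5 - (-3*Q)*p = 5 - (-3)*Q*p = 5 + 3*Q*p)
g = 25 (g = (5 + 3*(-3)*0)² = (5 + 0)² = 5² = 25)
u(K, X) = 25
u(622, 109) - d = 25 - 1*(-86707) = 25 + 86707 = 86732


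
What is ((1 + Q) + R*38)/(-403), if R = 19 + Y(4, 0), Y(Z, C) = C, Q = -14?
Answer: -709/403 ≈ -1.7593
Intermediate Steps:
R = 19 (R = 19 + 0 = 19)
((1 + Q) + R*38)/(-403) = ((1 - 14) + 19*38)/(-403) = (-13 + 722)*(-1/403) = 709*(-1/403) = -709/403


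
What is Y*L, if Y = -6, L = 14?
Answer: -84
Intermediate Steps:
Y*L = -6*14 = -84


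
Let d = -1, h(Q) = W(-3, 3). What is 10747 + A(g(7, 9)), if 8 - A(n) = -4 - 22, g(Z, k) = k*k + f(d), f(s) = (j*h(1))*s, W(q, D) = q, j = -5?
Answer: 10781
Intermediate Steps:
h(Q) = -3
f(s) = 15*s (f(s) = (-5*(-3))*s = 15*s)
g(Z, k) = -15 + k² (g(Z, k) = k*k + 15*(-1) = k² - 15 = -15 + k²)
A(n) = 34 (A(n) = 8 - (-4 - 22) = 8 - 1*(-26) = 8 + 26 = 34)
10747 + A(g(7, 9)) = 10747 + 34 = 10781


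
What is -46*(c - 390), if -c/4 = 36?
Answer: 24564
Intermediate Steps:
c = -144 (c = -4*36 = -144)
-46*(c - 390) = -46*(-144 - 390) = -46*(-534) = 24564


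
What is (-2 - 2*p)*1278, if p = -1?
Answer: 0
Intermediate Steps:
(-2 - 2*p)*1278 = (-2 - 2*(-1))*1278 = (-2 + 2)*1278 = 0*1278 = 0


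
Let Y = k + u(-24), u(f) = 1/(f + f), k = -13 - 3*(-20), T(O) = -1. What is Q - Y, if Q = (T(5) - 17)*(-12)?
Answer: 8113/48 ≈ 169.02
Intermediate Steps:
Q = 216 (Q = (-1 - 17)*(-12) = -18*(-12) = 216)
k = 47 (k = -13 + 60 = 47)
u(f) = 1/(2*f)
Y = 2255/48 (Y = 47 + (½)/(-24) = 47 + (½)*(-1/24) = 47 - 1/48 = 2255/48 ≈ 46.979)
Q - Y = 216 - 1*2255/48 = 216 - 2255/48 = 8113/48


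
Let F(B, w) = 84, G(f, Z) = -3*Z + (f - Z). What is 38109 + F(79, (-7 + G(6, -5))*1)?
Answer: 38193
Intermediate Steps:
G(f, Z) = f - 4*Z
38109 + F(79, (-7 + G(6, -5))*1) = 38109 + 84 = 38193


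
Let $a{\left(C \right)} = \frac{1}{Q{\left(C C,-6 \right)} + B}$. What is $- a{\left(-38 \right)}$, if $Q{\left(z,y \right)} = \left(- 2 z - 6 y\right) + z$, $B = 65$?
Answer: $\frac{1}{1343} \approx 0.0007446$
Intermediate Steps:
$Q{\left(z,y \right)} = - z - 6 y$ ($Q{\left(z,y \right)} = \left(- 6 y - 2 z\right) + z = - z - 6 y$)
$a{\left(C \right)} = \frac{1}{101 - C^{2}}$ ($a{\left(C \right)} = \frac{1}{\left(- C C - -36\right) + 65} = \frac{1}{\left(- C^{2} + 36\right) + 65} = \frac{1}{\left(36 - C^{2}\right) + 65} = \frac{1}{101 - C^{2}}$)
$- a{\left(-38 \right)} = - \frac{-1}{-101 + \left(-38\right)^{2}} = - \frac{-1}{-101 + 1444} = - \frac{-1}{1343} = \left(-1\right) \left(- \frac{1}{1343}\right) = \frac{1}{1343}$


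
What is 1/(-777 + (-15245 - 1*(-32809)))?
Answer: 1/16787 ≈ 5.9570e-5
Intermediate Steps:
1/(-777 + (-15245 - 1*(-32809))) = 1/(-777 + (-15245 + 32809)) = 1/(-777 + 17564) = 1/16787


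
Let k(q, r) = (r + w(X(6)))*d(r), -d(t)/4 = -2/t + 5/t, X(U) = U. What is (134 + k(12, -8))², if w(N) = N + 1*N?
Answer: 19600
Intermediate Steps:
w(N) = 2*N (w(N) = N + N = 2*N)
d(t) = -12/t (d(t) = -4*(-2/t + 5/t) = -12/t)
k(q, r) = -12*(12 + r)/r (k(q, r) = (r + 2*6)*(-12/r) = (r + 12)*(-12/r) = (12 + r)*(-12/r) = -12*(12 + r)/r)
(134 + k(12, -8))² = (134 + (-12 - 144/(-8)))² = (134 + (-12 - 144*(-⅛)))² = (134 + (-12 + 18))² = (134 + 6)² = 140² = 19600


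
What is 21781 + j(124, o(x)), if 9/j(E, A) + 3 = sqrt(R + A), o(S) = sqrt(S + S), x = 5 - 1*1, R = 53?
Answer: 21781 - 9/(3 - sqrt(53 + 2*sqrt(2))) ≈ 21783.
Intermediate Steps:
x = 4 (x = 5 - 1 = 4)
o(S) = sqrt(2)*sqrt(S) (o(S) = sqrt(2*S) = sqrt(2)*sqrt(S))
j(E, A) = 9/(-3 + sqrt(53 + A))
21781 + j(124, o(x)) = 21781 + 9/(-3 + sqrt(53 + sqrt(2)*sqrt(4))) = 21781 + 9/(-3 + sqrt(53 + sqrt(2)*2)) = 21781 + 9/(-3 + sqrt(53 + 2*sqrt(2)))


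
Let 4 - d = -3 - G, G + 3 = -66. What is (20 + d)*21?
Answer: -882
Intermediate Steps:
G = -69 (G = -3 - 66 = -69)
d = -62 (d = 4 - (-3 - 1*(-69)) = 4 - (-3 + 69) = 4 - 1*66 = 4 - 66 = -62)
(20 + d)*21 = (20 - 62)*21 = -42*21 = -882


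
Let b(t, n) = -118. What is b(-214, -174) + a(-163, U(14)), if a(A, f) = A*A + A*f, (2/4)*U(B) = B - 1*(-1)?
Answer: 21561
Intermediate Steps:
U(B) = 2 + 2*B (U(B) = 2*(B - 1*(-1)) = 2*(B + 1) = 2*(1 + B) = 2 + 2*B)
a(A, f) = A² + A*f
b(-214, -174) + a(-163, U(14)) = -118 - 163*(-163 + (2 + 2*14)) = -118 - 163*(-163 + (2 + 28)) = -118 - 163*(-163 + 30) = -118 - 163*(-133) = -118 + 21679 = 21561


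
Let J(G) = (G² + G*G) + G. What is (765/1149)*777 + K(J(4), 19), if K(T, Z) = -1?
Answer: 197752/383 ≈ 516.32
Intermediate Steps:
J(G) = G + 2*G² (J(G) = (G² + G²) + G = 2*G² + G = G + 2*G²)
(765/1149)*777 + K(J(4), 19) = (765/1149)*777 - 1 = (765*(1/1149))*777 - 1 = (255/383)*777 - 1 = 198135/383 - 1 = 197752/383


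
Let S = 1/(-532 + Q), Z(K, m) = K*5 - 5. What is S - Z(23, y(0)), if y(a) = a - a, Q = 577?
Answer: -4949/45 ≈ -109.98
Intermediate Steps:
y(a) = 0
Z(K, m) = -5 + 5*K (Z(K, m) = 5*K - 5 = -5 + 5*K)
S = 1/45 (S = 1/(-532 + 577) = 1/45 ≈ 0.022222)
S - Z(23, y(0)) = 1/45 - (-5 + 5*23) = 1/45 - (-5 + 115) = 1/45 - 1*110 = 1/45 - 110 = -4949/45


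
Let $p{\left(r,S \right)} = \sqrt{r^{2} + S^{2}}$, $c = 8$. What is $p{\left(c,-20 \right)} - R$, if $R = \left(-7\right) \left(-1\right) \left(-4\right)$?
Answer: $28 + 4 \sqrt{29} \approx 49.541$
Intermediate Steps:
$R = -28$ ($R = 7 \left(-4\right) = -28$)
$p{\left(r,S \right)} = \sqrt{S^{2} + r^{2}}$
$p{\left(c,-20 \right)} - R = \sqrt{\left(-20\right)^{2} + 8^{2}} - -28 = \sqrt{400 + 64} + 28 = \sqrt{464} + 28 = 4 \sqrt{29} + 28 = 28 + 4 \sqrt{29}$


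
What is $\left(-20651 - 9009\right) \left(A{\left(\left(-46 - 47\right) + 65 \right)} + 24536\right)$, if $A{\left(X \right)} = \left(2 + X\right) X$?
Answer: $-749330240$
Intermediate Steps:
$A{\left(X \right)} = X \left(2 + X\right)$
$\left(-20651 - 9009\right) \left(A{\left(\left(-46 - 47\right) + 65 \right)} + 24536\right) = \left(-20651 - 9009\right) \left(\left(\left(-46 - 47\right) + 65\right) \left(2 + \left(\left(-46 - 47\right) + 65\right)\right) + 24536\right) = - 29660 \left(\left(-93 + 65\right) \left(2 + \left(-93 + 65\right)\right) + 24536\right) = - 29660 \left(- 28 \left(2 - 28\right) + 24536\right) = - 29660 \left(\left(-28\right) \left(-26\right) + 24536\right) = - 29660 \left(728 + 24536\right) = \left(-29660\right) 25264 = -749330240$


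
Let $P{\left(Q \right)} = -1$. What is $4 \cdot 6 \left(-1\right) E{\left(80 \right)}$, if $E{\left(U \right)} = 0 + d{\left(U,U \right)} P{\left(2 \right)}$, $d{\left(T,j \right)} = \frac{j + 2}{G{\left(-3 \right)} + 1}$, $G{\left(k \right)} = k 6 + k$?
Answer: $- \frac{492}{5} \approx -98.4$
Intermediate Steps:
$G{\left(k \right)} = 7 k$ ($G{\left(k \right)} = 6 k + k = 7 k$)
$d{\left(T,j \right)} = - \frac{1}{10} - \frac{j}{20}$ ($d{\left(T,j \right)} = \frac{j + 2}{7 \left(-3\right) + 1} = \frac{2 + j}{-21 + 1} = \frac{2 + j}{-20} = \left(2 + j\right) \left(- \frac{1}{20}\right) = - \frac{1}{10} - \frac{j}{20}$)
$E{\left(U \right)} = \frac{1}{10} + \frac{U}{20}$ ($E{\left(U \right)} = 0 + \left(- \frac{1}{10} - \frac{U}{20}\right) \left(-1\right) = 0 + \left(\frac{1}{10} + \frac{U}{20}\right) = \frac{1}{10} + \frac{U}{20}$)
$4 \cdot 6 \left(-1\right) E{\left(80 \right)} = 4 \cdot 6 \left(-1\right) \left(\frac{1}{10} + \frac{1}{20} \cdot 80\right) = 24 \left(-1\right) \left(\frac{1}{10} + 4\right) = \left(-24\right) \frac{41}{10} = - \frac{492}{5}$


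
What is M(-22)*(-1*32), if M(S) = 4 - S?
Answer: -832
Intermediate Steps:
M(-22)*(-1*32) = (4 - 1*(-22))*(-1*32) = (4 + 22)*(-32) = 26*(-32) = -832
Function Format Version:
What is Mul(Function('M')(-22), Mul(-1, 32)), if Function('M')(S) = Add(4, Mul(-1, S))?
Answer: -832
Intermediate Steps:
Mul(Function('M')(-22), Mul(-1, 32)) = Mul(Add(4, Mul(-1, -22)), Mul(-1, 32)) = Mul(Add(4, 22), -32) = Mul(26, -32) = -832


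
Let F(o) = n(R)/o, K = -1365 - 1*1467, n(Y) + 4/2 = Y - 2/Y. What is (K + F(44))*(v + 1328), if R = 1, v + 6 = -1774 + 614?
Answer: -10093491/22 ≈ -4.5880e+5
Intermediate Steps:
v = -1166 (v = -6 + (-1774 + 614) = -6 - 1160 = -1166)
n(Y) = -2 + Y - 2/Y (n(Y) = -2 + (Y - 2/Y) = -2 + Y - 2/Y)
K = -2832 (K = -1365 - 1467 = -2832)
F(o) = -3/o (F(o) = (-2 + 1 - 2/1)/o = (-2 + 1 - 2*1)/o = (-2 + 1 - 2)/o = -3/o)
(K + F(44))*(v + 1328) = (-2832 - 3/44)*(-1166 + 1328) = (-2832 - 3*1/44)*162 = (-2832 - 3/44)*162 = -124611/44*162 = -10093491/22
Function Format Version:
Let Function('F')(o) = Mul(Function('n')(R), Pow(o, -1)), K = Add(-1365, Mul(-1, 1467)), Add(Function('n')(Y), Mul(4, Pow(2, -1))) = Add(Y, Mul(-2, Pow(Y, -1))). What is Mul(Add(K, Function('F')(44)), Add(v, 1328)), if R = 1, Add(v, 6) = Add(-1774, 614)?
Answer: Rational(-10093491, 22) ≈ -4.5880e+5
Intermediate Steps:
v = -1166 (v = Add(-6, Add(-1774, 614)) = Add(-6, -1160) = -1166)
Function('n')(Y) = Add(-2, Y, Mul(-2, Pow(Y, -1))) (Function('n')(Y) = Add(-2, Add(Y, Mul(-2, Pow(Y, -1)))) = Add(-2, Y, Mul(-2, Pow(Y, -1))))
K = -2832 (K = Add(-1365, -1467) = -2832)
Function('F')(o) = Mul(-3, Pow(o, -1)) (Function('F')(o) = Mul(Add(-2, 1, Mul(-2, Pow(1, -1))), Pow(o, -1)) = Mul(Add(-2, 1, Mul(-2, 1)), Pow(o, -1)) = Mul(Add(-2, 1, -2), Pow(o, -1)) = Mul(-3, Pow(o, -1)))
Mul(Add(K, Function('F')(44)), Add(v, 1328)) = Mul(Add(-2832, Mul(-3, Pow(44, -1))), Add(-1166, 1328)) = Mul(Add(-2832, Mul(-3, Rational(1, 44))), 162) = Mul(Add(-2832, Rational(-3, 44)), 162) = Mul(Rational(-124611, 44), 162) = Rational(-10093491, 22)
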